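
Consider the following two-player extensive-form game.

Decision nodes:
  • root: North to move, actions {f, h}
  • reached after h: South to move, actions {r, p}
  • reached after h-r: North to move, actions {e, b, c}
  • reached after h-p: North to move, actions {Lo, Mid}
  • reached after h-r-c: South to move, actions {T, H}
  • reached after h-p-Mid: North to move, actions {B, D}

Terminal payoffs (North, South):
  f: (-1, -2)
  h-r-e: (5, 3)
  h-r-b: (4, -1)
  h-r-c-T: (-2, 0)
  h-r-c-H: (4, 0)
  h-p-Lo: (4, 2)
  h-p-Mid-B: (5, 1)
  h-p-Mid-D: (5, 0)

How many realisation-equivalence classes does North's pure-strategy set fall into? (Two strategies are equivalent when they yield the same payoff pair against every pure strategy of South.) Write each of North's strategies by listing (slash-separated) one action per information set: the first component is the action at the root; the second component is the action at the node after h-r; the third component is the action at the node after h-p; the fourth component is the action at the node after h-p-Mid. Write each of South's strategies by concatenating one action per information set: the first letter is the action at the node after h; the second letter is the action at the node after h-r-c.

10

North has 24 pure strategies: f/e/Lo/B, f/e/Lo/D, f/e/Mid/B, f/e/Mid/D, f/b/Lo/B, f/b/Lo/D, f/b/Mid/B, f/b/Mid/D, f/c/Lo/B, f/c/Lo/D, f/c/Mid/B, f/c/Mid/D, h/e/Lo/B, h/e/Lo/D, h/e/Mid/B, h/e/Mid/D, h/b/Lo/B, h/b/Lo/D, h/b/Mid/B, h/b/Mid/D, h/c/Lo/B, h/c/Lo/D, h/c/Mid/B, h/c/Mid/D. Columns: rT, rH, pT, pH.
{f/e/Lo/B, f/e/Lo/D, f/e/Mid/B, f/e/Mid/D, f/b/Lo/B, f/b/Lo/D, f/b/Mid/B, f/b/Mid/D, f/c/Lo/B, f/c/Lo/D, f/c/Mid/B, f/c/Mid/D} → row (-1,-2) (-1,-2) (-1,-2) (-1,-2)
{h/e/Lo/B, h/e/Lo/D} → row (5,3) (5,3) (4,2) (4,2)
{h/e/Mid/B} → row (5,3) (5,3) (5,1) (5,1)
{h/e/Mid/D} → row (5,3) (5,3) (5,0) (5,0)
{h/b/Lo/B, h/b/Lo/D} → row (4,-1) (4,-1) (4,2) (4,2)
{h/b/Mid/B} → row (4,-1) (4,-1) (5,1) (5,1)
{h/b/Mid/D} → row (4,-1) (4,-1) (5,0) (5,0)
{h/c/Lo/B, h/c/Lo/D} → row (-2,0) (4,0) (4,2) (4,2)
{h/c/Mid/B} → row (-2,0) (4,0) (5,1) (5,1)
{h/c/Mid/D} → row (-2,0) (4,0) (5,0) (5,0)
That's 10 distinct rows out of 24 strategies.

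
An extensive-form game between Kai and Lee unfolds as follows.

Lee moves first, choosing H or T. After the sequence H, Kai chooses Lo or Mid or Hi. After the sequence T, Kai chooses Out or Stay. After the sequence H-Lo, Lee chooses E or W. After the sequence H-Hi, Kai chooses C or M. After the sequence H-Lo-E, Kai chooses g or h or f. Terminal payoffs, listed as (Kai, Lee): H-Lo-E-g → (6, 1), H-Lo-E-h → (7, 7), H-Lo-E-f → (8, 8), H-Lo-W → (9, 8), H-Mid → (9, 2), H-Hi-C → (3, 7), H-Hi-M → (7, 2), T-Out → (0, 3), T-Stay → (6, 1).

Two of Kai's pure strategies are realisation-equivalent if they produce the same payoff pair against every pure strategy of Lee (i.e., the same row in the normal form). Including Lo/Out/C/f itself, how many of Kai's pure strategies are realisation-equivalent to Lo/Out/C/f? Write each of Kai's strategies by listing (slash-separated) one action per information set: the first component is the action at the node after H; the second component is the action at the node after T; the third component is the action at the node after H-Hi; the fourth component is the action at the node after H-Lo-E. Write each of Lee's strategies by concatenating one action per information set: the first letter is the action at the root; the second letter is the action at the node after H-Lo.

2

Row for Lo/Out/C/f (columns HE, HW, TE, TW): (8,8) (9,8) (0,3) (0,3).
Under Lo/Out/C/f, Kai's choice at the node after H-Hi can never be reached regardless of what Lee does, so varying those choices leaves every outcome unchanged.
Holding the reachable choices fixed and varying the unreachable one freely already gives 2 equivalent strategies.
No other strategy reproduces this row, so those 2 are the full class: Lo/Out/C/f, Lo/Out/M/f.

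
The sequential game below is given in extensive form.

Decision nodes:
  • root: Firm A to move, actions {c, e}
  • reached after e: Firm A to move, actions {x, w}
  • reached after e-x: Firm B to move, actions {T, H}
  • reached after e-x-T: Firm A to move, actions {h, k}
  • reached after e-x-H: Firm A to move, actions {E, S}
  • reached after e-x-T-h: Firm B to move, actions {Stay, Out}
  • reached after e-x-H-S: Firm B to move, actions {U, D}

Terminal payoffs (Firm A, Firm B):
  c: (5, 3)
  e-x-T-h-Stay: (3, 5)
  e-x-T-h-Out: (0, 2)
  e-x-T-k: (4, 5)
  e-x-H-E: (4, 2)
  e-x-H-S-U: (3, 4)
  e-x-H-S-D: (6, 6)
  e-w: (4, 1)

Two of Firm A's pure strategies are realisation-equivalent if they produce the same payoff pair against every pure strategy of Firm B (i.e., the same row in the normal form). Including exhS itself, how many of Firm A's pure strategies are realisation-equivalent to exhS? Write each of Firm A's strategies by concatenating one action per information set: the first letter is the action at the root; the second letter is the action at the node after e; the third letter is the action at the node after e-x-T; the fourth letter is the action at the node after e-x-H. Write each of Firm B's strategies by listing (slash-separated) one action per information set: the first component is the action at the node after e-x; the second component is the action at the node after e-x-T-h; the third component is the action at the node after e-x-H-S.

1

Row for exhS (columns T/Stay/U, T/Stay/D, T/Out/U, T/Out/D, H/Stay/U, H/Stay/D, H/Out/U, H/Out/D): (3,5) (3,5) (0,2) (0,2) (3,4) (6,6) (3,4) (6,6).
Every one of Firm A's information sets is on the play path for some reply by Firm B when Firm A follows exhS.
Changing the action at any of them therefore changes at least one column, so only exhS itself gives this row.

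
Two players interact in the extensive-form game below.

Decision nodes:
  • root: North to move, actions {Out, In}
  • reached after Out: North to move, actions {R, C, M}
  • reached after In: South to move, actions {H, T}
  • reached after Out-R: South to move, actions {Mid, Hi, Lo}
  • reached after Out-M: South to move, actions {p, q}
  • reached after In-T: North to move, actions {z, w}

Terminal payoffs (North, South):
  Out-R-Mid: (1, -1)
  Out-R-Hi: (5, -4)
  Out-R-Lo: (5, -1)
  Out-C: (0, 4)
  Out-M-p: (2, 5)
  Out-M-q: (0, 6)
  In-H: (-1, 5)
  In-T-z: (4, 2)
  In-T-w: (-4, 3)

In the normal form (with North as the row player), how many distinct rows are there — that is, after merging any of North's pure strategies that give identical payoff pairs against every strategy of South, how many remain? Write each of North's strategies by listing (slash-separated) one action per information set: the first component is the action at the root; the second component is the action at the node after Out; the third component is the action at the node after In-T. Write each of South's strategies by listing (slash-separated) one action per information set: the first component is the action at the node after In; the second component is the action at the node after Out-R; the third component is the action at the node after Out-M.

5

North has 12 pure strategies: Out/R/z, Out/R/w, Out/C/z, Out/C/w, Out/M/z, Out/M/w, In/R/z, In/R/w, In/C/z, In/C/w, In/M/z, In/M/w. Columns: H/Mid/p, H/Mid/q, H/Hi/p, H/Hi/q, H/Lo/p, H/Lo/q, T/Mid/p, T/Mid/q, T/Hi/p, T/Hi/q, T/Lo/p, T/Lo/q.
{Out/R/z, Out/R/w} → row (1,-1) (1,-1) (5,-4) (5,-4) (5,-1) (5,-1) (1,-1) (1,-1) (5,-4) (5,-4) (5,-1) (5,-1)
{Out/C/z, Out/C/w} → row (0,4) (0,4) (0,4) (0,4) (0,4) (0,4) (0,4) (0,4) (0,4) (0,4) (0,4) (0,4)
{Out/M/z, Out/M/w} → row (2,5) (0,6) (2,5) (0,6) (2,5) (0,6) (2,5) (0,6) (2,5) (0,6) (2,5) (0,6)
{In/R/z, In/C/z, In/M/z} → row (-1,5) (-1,5) (-1,5) (-1,5) (-1,5) (-1,5) (4,2) (4,2) (4,2) (4,2) (4,2) (4,2)
{In/R/w, In/C/w, In/M/w} → row (-1,5) (-1,5) (-1,5) (-1,5) (-1,5) (-1,5) (-4,3) (-4,3) (-4,3) (-4,3) (-4,3) (-4,3)
That's 5 distinct rows out of 12 strategies.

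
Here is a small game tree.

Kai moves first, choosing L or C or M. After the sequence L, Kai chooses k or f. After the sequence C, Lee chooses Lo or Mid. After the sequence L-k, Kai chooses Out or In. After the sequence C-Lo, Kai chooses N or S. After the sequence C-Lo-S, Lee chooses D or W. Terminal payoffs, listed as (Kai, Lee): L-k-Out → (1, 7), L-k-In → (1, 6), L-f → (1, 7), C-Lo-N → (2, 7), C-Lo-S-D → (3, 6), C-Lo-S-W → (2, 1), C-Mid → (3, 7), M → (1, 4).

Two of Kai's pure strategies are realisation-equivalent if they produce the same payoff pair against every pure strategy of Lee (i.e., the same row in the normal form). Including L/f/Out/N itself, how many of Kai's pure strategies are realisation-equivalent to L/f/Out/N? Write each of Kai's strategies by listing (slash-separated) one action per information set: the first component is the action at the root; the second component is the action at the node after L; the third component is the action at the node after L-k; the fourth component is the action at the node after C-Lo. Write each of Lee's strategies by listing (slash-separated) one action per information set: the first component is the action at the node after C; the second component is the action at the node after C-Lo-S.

6

Row for L/f/Out/N (columns Lo/D, Lo/W, Mid/D, Mid/W): (1,7) (1,7) (1,7) (1,7).
Under L/f/Out/N, Kai's choice at the node after L-k and at the node after C-Lo can never be reached regardless of what Lee does, so varying those choices leaves every outcome unchanged.
Holding the reachable choices fixed and varying the unreachable ones freely already gives 2 × 2 = 4 equivalent strategies.
Checking the remaining rows, L/k/Out/N, L/k/Out/S also happen to give the same payoffs in every column, bringing the total to 6: L/k/Out/N, L/k/Out/S, L/f/Out/N, L/f/Out/S, L/f/In/N, L/f/In/S.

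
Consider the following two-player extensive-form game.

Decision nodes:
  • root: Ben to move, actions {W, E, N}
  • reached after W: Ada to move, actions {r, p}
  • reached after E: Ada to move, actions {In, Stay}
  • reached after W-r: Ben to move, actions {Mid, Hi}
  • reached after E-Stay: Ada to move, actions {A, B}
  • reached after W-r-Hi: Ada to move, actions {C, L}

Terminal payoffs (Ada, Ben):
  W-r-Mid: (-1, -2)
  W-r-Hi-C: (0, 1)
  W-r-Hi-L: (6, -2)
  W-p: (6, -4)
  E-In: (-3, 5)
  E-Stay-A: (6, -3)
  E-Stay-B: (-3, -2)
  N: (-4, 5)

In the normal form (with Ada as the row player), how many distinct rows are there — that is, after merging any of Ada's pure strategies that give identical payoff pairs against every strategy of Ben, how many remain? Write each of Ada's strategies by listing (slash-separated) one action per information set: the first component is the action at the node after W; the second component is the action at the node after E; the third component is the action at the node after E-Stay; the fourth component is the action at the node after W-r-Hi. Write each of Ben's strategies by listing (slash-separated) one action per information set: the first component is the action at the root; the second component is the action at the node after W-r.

9

Ada has 16 pure strategies: r/In/A/C, r/In/A/L, r/In/B/C, r/In/B/L, r/Stay/A/C, r/Stay/A/L, r/Stay/B/C, r/Stay/B/L, p/In/A/C, p/In/A/L, p/In/B/C, p/In/B/L, p/Stay/A/C, p/Stay/A/L, p/Stay/B/C, p/Stay/B/L. Columns: W/Mid, W/Hi, E/Mid, E/Hi, N/Mid, N/Hi.
{r/In/A/C, r/In/B/C} → row (-1,-2) (0,1) (-3,5) (-3,5) (-4,5) (-4,5)
{r/In/A/L, r/In/B/L} → row (-1,-2) (6,-2) (-3,5) (-3,5) (-4,5) (-4,5)
{r/Stay/A/C} → row (-1,-2) (0,1) (6,-3) (6,-3) (-4,5) (-4,5)
{r/Stay/A/L} → row (-1,-2) (6,-2) (6,-3) (6,-3) (-4,5) (-4,5)
{r/Stay/B/C} → row (-1,-2) (0,1) (-3,-2) (-3,-2) (-4,5) (-4,5)
{r/Stay/B/L} → row (-1,-2) (6,-2) (-3,-2) (-3,-2) (-4,5) (-4,5)
{p/In/A/C, p/In/A/L, p/In/B/C, p/In/B/L} → row (6,-4) (6,-4) (-3,5) (-3,5) (-4,5) (-4,5)
{p/Stay/A/C, p/Stay/A/L} → row (6,-4) (6,-4) (6,-3) (6,-3) (-4,5) (-4,5)
{p/Stay/B/C, p/Stay/B/L} → row (6,-4) (6,-4) (-3,-2) (-3,-2) (-4,5) (-4,5)
That's 9 distinct rows out of 16 strategies.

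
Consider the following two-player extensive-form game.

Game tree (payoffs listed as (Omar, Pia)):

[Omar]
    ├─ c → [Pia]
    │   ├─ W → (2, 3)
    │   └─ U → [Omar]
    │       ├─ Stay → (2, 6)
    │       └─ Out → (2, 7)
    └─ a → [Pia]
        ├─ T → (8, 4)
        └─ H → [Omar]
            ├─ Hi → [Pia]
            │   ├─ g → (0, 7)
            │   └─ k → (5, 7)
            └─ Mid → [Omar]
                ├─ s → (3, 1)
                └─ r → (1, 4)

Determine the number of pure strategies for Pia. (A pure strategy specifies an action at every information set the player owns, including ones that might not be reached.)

Pia owns the node after c with actions {W, U} — two choices.
Pia owns the node after a with actions {T, H} — two choices.
Pia owns the node after a-H-Hi with actions {g, k} — two choices.
A pure strategy fixes one action at each information set independently, so the count is the product 2 × 2 × 2 = 8.

8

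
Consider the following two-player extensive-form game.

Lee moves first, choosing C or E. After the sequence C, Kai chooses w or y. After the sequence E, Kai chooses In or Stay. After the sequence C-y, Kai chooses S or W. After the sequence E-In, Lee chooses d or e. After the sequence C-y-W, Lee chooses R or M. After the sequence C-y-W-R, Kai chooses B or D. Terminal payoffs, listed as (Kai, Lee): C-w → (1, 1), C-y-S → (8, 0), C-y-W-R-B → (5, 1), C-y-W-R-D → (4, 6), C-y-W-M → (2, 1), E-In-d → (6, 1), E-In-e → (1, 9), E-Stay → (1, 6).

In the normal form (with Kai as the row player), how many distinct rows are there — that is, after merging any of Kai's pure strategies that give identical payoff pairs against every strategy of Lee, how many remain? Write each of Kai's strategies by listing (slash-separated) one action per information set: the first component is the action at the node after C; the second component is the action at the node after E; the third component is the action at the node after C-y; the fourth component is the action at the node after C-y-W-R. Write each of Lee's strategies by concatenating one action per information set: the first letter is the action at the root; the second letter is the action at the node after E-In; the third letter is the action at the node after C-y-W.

Kai has 16 pure strategies: w/In/S/B, w/In/S/D, w/In/W/B, w/In/W/D, w/Stay/S/B, w/Stay/S/D, w/Stay/W/B, w/Stay/W/D, y/In/S/B, y/In/S/D, y/In/W/B, y/In/W/D, y/Stay/S/B, y/Stay/S/D, y/Stay/W/B, y/Stay/W/D. Columns: CdR, CdM, CeR, CeM, EdR, EdM, EeR, EeM.
{w/In/S/B, w/In/S/D, w/In/W/B, w/In/W/D} → row (1,1) (1,1) (1,1) (1,1) (6,1) (6,1) (1,9) (1,9)
{w/Stay/S/B, w/Stay/S/D, w/Stay/W/B, w/Stay/W/D} → row (1,1) (1,1) (1,1) (1,1) (1,6) (1,6) (1,6) (1,6)
{y/In/S/B, y/In/S/D} → row (8,0) (8,0) (8,0) (8,0) (6,1) (6,1) (1,9) (1,9)
{y/In/W/B} → row (5,1) (2,1) (5,1) (2,1) (6,1) (6,1) (1,9) (1,9)
{y/In/W/D} → row (4,6) (2,1) (4,6) (2,1) (6,1) (6,1) (1,9) (1,9)
{y/Stay/S/B, y/Stay/S/D} → row (8,0) (8,0) (8,0) (8,0) (1,6) (1,6) (1,6) (1,6)
{y/Stay/W/B} → row (5,1) (2,1) (5,1) (2,1) (1,6) (1,6) (1,6) (1,6)
{y/Stay/W/D} → row (4,6) (2,1) (4,6) (2,1) (1,6) (1,6) (1,6) (1,6)
That's 8 distinct rows out of 16 strategies.

8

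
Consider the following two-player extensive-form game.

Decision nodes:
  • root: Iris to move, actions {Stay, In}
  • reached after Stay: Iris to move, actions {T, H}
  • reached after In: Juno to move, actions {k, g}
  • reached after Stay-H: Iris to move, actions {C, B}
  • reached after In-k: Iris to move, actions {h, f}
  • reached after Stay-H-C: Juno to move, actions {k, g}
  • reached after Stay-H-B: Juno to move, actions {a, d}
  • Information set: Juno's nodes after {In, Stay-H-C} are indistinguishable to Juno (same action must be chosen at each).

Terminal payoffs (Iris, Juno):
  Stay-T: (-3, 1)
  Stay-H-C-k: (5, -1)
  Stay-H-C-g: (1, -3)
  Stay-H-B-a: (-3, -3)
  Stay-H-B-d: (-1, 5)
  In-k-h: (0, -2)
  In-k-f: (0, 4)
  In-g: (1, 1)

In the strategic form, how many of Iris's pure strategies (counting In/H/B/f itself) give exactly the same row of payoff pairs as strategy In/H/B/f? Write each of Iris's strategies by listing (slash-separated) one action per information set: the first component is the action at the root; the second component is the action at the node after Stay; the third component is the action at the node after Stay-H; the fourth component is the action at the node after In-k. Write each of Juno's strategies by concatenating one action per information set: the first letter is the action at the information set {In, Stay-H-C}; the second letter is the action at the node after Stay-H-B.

Row for In/H/B/f (columns ka, kd, ga, gd): (0,4) (0,4) (1,1) (1,1).
Under In/H/B/f, Iris's choice at the node after Stay and at the node after Stay-H can never be reached regardless of what Juno does, so varying those choices leaves every outcome unchanged.
Holding the reachable choices fixed and varying the unreachable ones freely already gives 2 × 2 = 4 equivalent strategies.
No other strategy reproduces this row, so those 4 are the full class: In/T/C/f, In/T/B/f, In/H/C/f, In/H/B/f.

4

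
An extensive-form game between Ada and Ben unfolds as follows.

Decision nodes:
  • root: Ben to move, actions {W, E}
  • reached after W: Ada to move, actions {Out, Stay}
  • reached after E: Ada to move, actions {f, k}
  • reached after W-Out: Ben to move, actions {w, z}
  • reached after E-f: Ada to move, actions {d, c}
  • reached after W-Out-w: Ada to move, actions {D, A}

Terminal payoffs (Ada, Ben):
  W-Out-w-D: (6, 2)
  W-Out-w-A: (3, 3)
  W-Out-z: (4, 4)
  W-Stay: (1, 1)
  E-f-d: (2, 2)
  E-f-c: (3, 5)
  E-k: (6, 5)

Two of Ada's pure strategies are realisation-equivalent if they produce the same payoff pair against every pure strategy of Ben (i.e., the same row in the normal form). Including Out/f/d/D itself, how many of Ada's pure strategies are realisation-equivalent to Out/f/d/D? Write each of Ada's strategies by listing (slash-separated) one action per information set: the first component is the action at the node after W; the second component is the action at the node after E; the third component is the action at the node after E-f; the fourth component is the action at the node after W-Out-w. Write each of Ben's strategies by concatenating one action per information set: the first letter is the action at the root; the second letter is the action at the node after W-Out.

Row for Out/f/d/D (columns Ww, Wz, Ew, Ez): (6,2) (4,4) (2,2) (2,2).
Every one of Ada's information sets is on the play path for some reply by Ben when Ada follows Out/f/d/D.
Changing the action at any of them therefore changes at least one column, so only Out/f/d/D itself gives this row.

1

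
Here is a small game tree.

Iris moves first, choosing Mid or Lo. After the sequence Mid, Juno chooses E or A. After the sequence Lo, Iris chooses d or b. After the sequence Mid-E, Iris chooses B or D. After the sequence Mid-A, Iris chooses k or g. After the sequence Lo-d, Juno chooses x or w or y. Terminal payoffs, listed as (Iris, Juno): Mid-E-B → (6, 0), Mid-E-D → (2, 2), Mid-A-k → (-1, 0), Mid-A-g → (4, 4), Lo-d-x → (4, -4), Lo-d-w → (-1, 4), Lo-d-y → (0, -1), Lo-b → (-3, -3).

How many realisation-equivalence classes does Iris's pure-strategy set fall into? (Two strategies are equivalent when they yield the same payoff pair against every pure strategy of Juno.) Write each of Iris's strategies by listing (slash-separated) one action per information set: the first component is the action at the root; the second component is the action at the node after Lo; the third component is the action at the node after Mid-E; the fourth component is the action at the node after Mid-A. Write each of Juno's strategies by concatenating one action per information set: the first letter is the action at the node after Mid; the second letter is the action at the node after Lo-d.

6

Iris has 16 pure strategies: Mid/d/B/k, Mid/d/B/g, Mid/d/D/k, Mid/d/D/g, Mid/b/B/k, Mid/b/B/g, Mid/b/D/k, Mid/b/D/g, Lo/d/B/k, Lo/d/B/g, Lo/d/D/k, Lo/d/D/g, Lo/b/B/k, Lo/b/B/g, Lo/b/D/k, Lo/b/D/g. Columns: Ex, Ew, Ey, Ax, Aw, Ay.
{Mid/d/B/k, Mid/b/B/k} → row (6,0) (6,0) (6,0) (-1,0) (-1,0) (-1,0)
{Mid/d/B/g, Mid/b/B/g} → row (6,0) (6,0) (6,0) (4,4) (4,4) (4,4)
{Mid/d/D/k, Mid/b/D/k} → row (2,2) (2,2) (2,2) (-1,0) (-1,0) (-1,0)
{Mid/d/D/g, Mid/b/D/g} → row (2,2) (2,2) (2,2) (4,4) (4,4) (4,4)
{Lo/d/B/k, Lo/d/B/g, Lo/d/D/k, Lo/d/D/g} → row (4,-4) (-1,4) (0,-1) (4,-4) (-1,4) (0,-1)
{Lo/b/B/k, Lo/b/B/g, Lo/b/D/k, Lo/b/D/g} → row (-3,-3) (-3,-3) (-3,-3) (-3,-3) (-3,-3) (-3,-3)
That's 6 distinct rows out of 16 strategies.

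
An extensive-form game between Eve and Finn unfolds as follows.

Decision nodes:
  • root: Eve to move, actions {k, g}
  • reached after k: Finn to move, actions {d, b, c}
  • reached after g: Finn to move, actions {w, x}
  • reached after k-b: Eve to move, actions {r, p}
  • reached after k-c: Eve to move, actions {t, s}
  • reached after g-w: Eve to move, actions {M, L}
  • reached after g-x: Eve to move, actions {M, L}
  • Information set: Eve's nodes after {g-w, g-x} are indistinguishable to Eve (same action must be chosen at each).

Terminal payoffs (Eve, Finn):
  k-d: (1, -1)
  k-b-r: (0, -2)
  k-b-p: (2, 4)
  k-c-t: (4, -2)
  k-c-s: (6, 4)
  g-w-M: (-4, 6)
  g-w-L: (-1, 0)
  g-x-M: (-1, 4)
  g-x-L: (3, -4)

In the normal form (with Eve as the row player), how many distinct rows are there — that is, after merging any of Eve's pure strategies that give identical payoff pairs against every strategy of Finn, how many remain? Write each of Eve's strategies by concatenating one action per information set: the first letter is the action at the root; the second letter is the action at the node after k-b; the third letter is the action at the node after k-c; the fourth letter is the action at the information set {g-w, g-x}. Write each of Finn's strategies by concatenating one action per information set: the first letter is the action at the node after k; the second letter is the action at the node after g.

Eve has 16 pure strategies: krtM, krtL, krsM, krsL, kptM, kptL, kpsM, kpsL, grtM, grtL, grsM, grsL, gptM, gptL, gpsM, gpsL. Columns: dw, dx, bw, bx, cw, cx.
{krtM, krtL} → row (1,-1) (1,-1) (0,-2) (0,-2) (4,-2) (4,-2)
{krsM, krsL} → row (1,-1) (1,-1) (0,-2) (0,-2) (6,4) (6,4)
{kptM, kptL} → row (1,-1) (1,-1) (2,4) (2,4) (4,-2) (4,-2)
{kpsM, kpsL} → row (1,-1) (1,-1) (2,4) (2,4) (6,4) (6,4)
{grtM, grsM, gptM, gpsM} → row (-4,6) (-1,4) (-4,6) (-1,4) (-4,6) (-1,4)
{grtL, grsL, gptL, gpsL} → row (-1,0) (3,-4) (-1,0) (3,-4) (-1,0) (3,-4)
That's 6 distinct rows out of 16 strategies.

6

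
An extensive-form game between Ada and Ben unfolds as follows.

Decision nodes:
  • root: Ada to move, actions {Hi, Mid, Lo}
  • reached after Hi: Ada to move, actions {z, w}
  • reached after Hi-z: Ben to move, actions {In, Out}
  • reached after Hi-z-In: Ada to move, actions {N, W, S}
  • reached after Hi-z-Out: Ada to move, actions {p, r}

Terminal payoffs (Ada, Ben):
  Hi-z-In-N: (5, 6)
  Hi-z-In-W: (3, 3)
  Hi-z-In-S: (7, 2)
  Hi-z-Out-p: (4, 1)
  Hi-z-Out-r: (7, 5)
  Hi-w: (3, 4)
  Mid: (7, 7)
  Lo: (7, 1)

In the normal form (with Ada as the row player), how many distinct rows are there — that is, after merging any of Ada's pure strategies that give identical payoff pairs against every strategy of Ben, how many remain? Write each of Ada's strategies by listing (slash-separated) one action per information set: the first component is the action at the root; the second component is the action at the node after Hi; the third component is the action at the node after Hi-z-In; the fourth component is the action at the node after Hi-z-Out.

9

Ada has 36 pure strategies: Hi/z/N/p, Hi/z/N/r, Hi/z/W/p, Hi/z/W/r, Hi/z/S/p, Hi/z/S/r, Hi/w/N/p, Hi/w/N/r, Hi/w/W/p, Hi/w/W/r, Hi/w/S/p, Hi/w/S/r, Mid/z/N/p, Mid/z/N/r, Mid/z/W/p, Mid/z/W/r, Mid/z/S/p, Mid/z/S/r, Mid/w/N/p, Mid/w/N/r, Mid/w/W/p, Mid/w/W/r, Mid/w/S/p, Mid/w/S/r, Lo/z/N/p, Lo/z/N/r, Lo/z/W/p, Lo/z/W/r, Lo/z/S/p, Lo/z/S/r, Lo/w/N/p, Lo/w/N/r, Lo/w/W/p, Lo/w/W/r, Lo/w/S/p, Lo/w/S/r. Columns: In, Out.
{Hi/z/N/p} → row (5,6) (4,1)
{Hi/z/N/r} → row (5,6) (7,5)
{Hi/z/W/p} → row (3,3) (4,1)
{Hi/z/W/r} → row (3,3) (7,5)
{Hi/z/S/p} → row (7,2) (4,1)
{Hi/z/S/r} → row (7,2) (7,5)
{Hi/w/N/p, Hi/w/N/r, Hi/w/W/p, Hi/w/W/r, Hi/w/S/p, Hi/w/S/r} → row (3,4) (3,4)
{Mid/z/N/p, Mid/z/N/r, Mid/z/W/p, Mid/z/W/r, Mid/z/S/p, Mid/z/S/r, Mid/w/N/p, Mid/w/N/r, Mid/w/W/p, Mid/w/W/r, Mid/w/S/p, Mid/w/S/r} → row (7,7) (7,7)
{Lo/z/N/p, Lo/z/N/r, Lo/z/W/p, Lo/z/W/r, Lo/z/S/p, Lo/z/S/r, Lo/w/N/p, Lo/w/N/r, Lo/w/W/p, Lo/w/W/r, Lo/w/S/p, Lo/w/S/r} → row (7,1) (7,1)
That's 9 distinct rows out of 36 strategies.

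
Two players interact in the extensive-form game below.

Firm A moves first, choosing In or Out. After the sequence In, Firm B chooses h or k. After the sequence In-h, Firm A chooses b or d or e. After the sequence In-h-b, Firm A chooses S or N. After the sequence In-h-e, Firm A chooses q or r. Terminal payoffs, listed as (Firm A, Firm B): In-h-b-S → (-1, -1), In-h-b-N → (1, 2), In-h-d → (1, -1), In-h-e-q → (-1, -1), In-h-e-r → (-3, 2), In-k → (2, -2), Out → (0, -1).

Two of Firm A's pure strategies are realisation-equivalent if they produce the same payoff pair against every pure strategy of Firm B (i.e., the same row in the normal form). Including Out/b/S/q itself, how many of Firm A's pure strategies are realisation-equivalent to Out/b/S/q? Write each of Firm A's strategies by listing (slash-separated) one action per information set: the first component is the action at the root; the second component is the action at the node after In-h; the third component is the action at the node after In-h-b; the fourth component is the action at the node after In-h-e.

Row for Out/b/S/q (columns h, k): (0,-1) (0,-1).
Under Out/b/S/q, Firm A's choice at the node after In-h and at the node after In-h-b and at the node after In-h-e can never be reached regardless of what Firm B does, so varying those choices leaves every outcome unchanged.
Holding the reachable choices fixed and varying the unreachable ones freely already gives 3 × 2 × 2 = 12 equivalent strategies.
No other strategy reproduces this row, so those 12 are the full class: Out/b/S/q, Out/b/S/r, Out/b/N/q, Out/b/N/r, Out/d/S/q, Out/d/S/r, Out/d/N/q, Out/d/N/r, Out/e/S/q, Out/e/S/r, Out/e/N/q, Out/e/N/r.

12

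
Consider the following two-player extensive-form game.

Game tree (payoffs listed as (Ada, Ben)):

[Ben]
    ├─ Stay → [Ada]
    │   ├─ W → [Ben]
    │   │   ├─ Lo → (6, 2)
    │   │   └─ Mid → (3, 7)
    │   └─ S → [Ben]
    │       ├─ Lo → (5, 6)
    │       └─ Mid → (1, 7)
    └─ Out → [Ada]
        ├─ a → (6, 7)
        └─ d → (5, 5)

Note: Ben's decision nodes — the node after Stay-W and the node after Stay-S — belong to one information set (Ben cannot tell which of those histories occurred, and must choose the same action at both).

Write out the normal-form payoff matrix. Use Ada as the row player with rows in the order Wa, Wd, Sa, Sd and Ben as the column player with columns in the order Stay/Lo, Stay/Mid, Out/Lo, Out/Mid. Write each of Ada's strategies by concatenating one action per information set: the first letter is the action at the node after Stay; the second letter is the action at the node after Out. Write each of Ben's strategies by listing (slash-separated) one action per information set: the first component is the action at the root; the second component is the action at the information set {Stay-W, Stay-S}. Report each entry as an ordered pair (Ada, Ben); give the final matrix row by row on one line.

Wa: (6,2) (3,7) (6,7) (6,7) | Wd: (6,2) (3,7) (5,5) (5,5) | Sa: (5,6) (1,7) (6,7) (6,7) | Sd: (5,6) (1,7) (5,5) (5,5)

      Stay/Lo  Stay/Mid   Out/Lo  Out/Mid
  Wa    (6,2)    (3,7)    (6,7)    (6,7)
  Wd    (6,2)    (3,7)    (5,5)    (5,5)
  Sa    (5,6)    (1,7)    (6,7)    (6,7)
  Sd    (5,6)    (1,7)    (5,5)    (5,5)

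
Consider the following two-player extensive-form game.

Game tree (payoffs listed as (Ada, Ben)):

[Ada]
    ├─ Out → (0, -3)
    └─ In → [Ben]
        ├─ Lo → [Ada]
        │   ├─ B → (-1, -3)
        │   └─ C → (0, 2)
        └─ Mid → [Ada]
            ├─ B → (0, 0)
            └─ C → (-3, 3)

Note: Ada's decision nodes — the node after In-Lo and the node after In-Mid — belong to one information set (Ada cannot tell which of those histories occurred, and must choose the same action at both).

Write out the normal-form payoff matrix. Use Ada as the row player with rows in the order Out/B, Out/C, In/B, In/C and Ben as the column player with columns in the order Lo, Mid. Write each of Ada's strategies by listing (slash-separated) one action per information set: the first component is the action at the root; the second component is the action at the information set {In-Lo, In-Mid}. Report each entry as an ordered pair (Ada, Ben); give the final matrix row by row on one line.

Row Out/B: Lo→(0,-3), Mid→(0,-3)
Row Out/C: Lo→(0,-3), Mid→(0,-3)
Row In/B: Lo→(-1,-3), Mid→(0,0)
Row In/C: Lo→(0,2), Mid→(-3,3)

Out/B: (0,-3) (0,-3) | Out/C: (0,-3) (0,-3) | In/B: (-1,-3) (0,0) | In/C: (0,2) (-3,3)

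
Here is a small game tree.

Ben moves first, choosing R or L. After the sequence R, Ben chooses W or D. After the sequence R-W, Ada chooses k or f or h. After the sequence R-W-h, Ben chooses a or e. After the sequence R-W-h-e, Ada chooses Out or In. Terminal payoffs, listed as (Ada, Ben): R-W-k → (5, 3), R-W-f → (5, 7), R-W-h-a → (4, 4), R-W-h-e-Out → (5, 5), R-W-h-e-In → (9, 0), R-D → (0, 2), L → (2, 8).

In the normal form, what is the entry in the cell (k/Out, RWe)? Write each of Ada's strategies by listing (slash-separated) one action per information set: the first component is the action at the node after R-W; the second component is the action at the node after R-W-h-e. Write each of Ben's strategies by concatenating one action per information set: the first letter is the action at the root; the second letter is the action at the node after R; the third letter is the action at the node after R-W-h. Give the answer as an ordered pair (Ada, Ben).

(5, 3)

Trace the play path from the root:
  Ben plays R
  Ben plays W at [R]
  Ada plays k at [R-W]
→ terminal payoff (5, 3).
(Ada's choice at the node after R-W-h-e is never reached on this path, so it doesn't affect the outcome.)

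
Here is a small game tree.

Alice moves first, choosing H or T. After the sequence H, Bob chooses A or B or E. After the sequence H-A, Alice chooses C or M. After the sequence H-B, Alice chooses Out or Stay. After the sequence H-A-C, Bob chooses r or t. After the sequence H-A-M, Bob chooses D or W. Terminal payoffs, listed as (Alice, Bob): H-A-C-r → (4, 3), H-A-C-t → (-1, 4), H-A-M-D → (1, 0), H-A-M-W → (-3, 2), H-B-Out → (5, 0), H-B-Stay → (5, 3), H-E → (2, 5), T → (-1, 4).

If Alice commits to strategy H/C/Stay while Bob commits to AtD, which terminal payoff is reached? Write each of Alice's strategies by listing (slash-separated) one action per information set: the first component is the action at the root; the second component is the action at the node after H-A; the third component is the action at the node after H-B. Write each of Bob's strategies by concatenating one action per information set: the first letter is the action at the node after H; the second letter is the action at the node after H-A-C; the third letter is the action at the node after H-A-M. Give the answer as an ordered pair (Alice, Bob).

Trace the play path from the root:
  Alice plays H
  Bob plays A at [H]
  Alice plays C at [H-A]
  Bob plays t at [H-A-C]
→ terminal payoff (-1, 4).
(Alice's choice at the node after H-B is never reached on this path, so it doesn't affect the outcome.)

(-1, 4)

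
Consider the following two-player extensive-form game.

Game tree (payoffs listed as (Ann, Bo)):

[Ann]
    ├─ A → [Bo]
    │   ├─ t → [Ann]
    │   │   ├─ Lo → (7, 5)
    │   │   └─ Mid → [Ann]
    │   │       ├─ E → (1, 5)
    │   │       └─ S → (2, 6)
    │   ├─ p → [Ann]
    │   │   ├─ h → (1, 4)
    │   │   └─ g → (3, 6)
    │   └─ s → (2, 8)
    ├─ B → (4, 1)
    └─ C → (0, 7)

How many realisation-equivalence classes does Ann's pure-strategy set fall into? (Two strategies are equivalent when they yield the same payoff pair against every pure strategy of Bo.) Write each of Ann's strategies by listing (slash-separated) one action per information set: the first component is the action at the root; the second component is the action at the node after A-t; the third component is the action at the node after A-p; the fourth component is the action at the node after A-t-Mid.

8

Ann has 24 pure strategies: A/Lo/h/E, A/Lo/h/S, A/Lo/g/E, A/Lo/g/S, A/Mid/h/E, A/Mid/h/S, A/Mid/g/E, A/Mid/g/S, B/Lo/h/E, B/Lo/h/S, B/Lo/g/E, B/Lo/g/S, B/Mid/h/E, B/Mid/h/S, B/Mid/g/E, B/Mid/g/S, C/Lo/h/E, C/Lo/h/S, C/Lo/g/E, C/Lo/g/S, C/Mid/h/E, C/Mid/h/S, C/Mid/g/E, C/Mid/g/S. Columns: t, p, s.
{A/Lo/h/E, A/Lo/h/S} → row (7,5) (1,4) (2,8)
{A/Lo/g/E, A/Lo/g/S} → row (7,5) (3,6) (2,8)
{A/Mid/h/E} → row (1,5) (1,4) (2,8)
{A/Mid/h/S} → row (2,6) (1,4) (2,8)
{A/Mid/g/E} → row (1,5) (3,6) (2,8)
{A/Mid/g/S} → row (2,6) (3,6) (2,8)
{B/Lo/h/E, B/Lo/h/S, B/Lo/g/E, B/Lo/g/S, B/Mid/h/E, B/Mid/h/S, B/Mid/g/E, B/Mid/g/S} → row (4,1) (4,1) (4,1)
{C/Lo/h/E, C/Lo/h/S, C/Lo/g/E, C/Lo/g/S, C/Mid/h/E, C/Mid/h/S, C/Mid/g/E, C/Mid/g/S} → row (0,7) (0,7) (0,7)
That's 8 distinct rows out of 24 strategies.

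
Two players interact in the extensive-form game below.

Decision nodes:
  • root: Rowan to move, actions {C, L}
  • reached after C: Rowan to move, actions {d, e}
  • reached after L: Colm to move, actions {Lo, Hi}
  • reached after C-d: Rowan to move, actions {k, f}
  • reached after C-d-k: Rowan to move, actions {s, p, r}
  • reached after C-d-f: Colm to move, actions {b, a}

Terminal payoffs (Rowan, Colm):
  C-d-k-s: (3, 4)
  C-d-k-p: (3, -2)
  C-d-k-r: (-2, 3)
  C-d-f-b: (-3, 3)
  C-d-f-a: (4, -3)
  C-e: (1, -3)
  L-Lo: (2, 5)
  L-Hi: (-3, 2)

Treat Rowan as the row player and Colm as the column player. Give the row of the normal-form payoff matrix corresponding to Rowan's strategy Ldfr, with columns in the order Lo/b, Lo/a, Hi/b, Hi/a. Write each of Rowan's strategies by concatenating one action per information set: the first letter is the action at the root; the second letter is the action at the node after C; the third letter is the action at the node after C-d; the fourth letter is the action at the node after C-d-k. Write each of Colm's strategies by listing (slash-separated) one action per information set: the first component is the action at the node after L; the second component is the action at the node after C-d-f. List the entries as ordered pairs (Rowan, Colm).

vs Lo/b: Rowan plays L → Colm plays Lo at [L] → (2, 5)
vs Lo/a: Rowan plays L → Colm plays Lo at [L] → (2, 5)
vs Hi/b: Rowan plays L → Colm plays Hi at [L] → (-3, 2)
vs Hi/a: Rowan plays L → Colm plays Hi at [L] → (-3, 2)

(2,5) (2,5) (-3,2) (-3,2)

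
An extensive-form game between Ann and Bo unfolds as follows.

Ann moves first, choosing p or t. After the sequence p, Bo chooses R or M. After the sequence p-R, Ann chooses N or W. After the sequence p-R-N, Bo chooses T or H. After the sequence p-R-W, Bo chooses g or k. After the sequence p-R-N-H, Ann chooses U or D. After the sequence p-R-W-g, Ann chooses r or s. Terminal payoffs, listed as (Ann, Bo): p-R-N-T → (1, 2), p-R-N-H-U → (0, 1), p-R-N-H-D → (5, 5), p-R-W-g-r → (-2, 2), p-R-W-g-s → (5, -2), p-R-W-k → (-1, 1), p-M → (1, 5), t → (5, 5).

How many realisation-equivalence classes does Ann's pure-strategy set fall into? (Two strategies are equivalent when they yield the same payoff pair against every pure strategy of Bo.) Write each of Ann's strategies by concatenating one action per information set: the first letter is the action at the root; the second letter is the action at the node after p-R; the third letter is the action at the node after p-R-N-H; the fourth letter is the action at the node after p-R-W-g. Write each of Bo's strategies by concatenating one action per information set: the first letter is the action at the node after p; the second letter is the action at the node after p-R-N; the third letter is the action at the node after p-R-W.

5

Ann has 16 pure strategies: pNUr, pNUs, pNDr, pNDs, pWUr, pWUs, pWDr, pWDs, tNUr, tNUs, tNDr, tNDs, tWUr, tWUs, tWDr, tWDs. Columns: RTg, RTk, RHg, RHk, MTg, MTk, MHg, MHk.
{pNUr, pNUs} → row (1,2) (1,2) (0,1) (0,1) (1,5) (1,5) (1,5) (1,5)
{pNDr, pNDs} → row (1,2) (1,2) (5,5) (5,5) (1,5) (1,5) (1,5) (1,5)
{pWUr, pWDr} → row (-2,2) (-1,1) (-2,2) (-1,1) (1,5) (1,5) (1,5) (1,5)
{pWUs, pWDs} → row (5,-2) (-1,1) (5,-2) (-1,1) (1,5) (1,5) (1,5) (1,5)
{tNUr, tNUs, tNDr, tNDs, tWUr, tWUs, tWDr, tWDs} → row (5,5) (5,5) (5,5) (5,5) (5,5) (5,5) (5,5) (5,5)
That's 5 distinct rows out of 16 strategies.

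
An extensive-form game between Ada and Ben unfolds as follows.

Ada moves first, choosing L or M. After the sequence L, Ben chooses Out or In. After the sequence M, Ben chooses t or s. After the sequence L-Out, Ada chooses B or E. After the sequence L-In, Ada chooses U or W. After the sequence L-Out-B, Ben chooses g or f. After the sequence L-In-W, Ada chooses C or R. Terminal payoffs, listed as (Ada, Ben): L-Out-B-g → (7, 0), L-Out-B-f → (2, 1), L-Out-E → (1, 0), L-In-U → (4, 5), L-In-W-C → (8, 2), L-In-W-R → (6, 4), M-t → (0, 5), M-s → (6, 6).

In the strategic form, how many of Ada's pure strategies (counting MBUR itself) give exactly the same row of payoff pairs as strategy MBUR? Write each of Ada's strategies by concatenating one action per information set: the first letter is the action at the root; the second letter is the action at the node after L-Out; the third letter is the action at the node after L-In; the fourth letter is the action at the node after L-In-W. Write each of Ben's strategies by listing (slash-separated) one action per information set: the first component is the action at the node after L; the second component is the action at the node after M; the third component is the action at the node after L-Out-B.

8

Row for MBUR (columns Out/t/g, Out/t/f, Out/s/g, Out/s/f, In/t/g, In/t/f, In/s/g, In/s/f): (0,5) (0,5) (6,6) (6,6) (0,5) (0,5) (6,6) (6,6).
Under MBUR, Ada's choice at the node after L-Out and at the node after L-In and at the node after L-In-W can never be reached regardless of what Ben does, so varying those choices leaves every outcome unchanged.
Holding the reachable choices fixed and varying the unreachable ones freely already gives 2 × 2 × 2 = 8 equivalent strategies.
No other strategy reproduces this row, so those 8 are the full class: MBUC, MBUR, MBWC, MBWR, MEUC, MEUR, MEWC, MEWR.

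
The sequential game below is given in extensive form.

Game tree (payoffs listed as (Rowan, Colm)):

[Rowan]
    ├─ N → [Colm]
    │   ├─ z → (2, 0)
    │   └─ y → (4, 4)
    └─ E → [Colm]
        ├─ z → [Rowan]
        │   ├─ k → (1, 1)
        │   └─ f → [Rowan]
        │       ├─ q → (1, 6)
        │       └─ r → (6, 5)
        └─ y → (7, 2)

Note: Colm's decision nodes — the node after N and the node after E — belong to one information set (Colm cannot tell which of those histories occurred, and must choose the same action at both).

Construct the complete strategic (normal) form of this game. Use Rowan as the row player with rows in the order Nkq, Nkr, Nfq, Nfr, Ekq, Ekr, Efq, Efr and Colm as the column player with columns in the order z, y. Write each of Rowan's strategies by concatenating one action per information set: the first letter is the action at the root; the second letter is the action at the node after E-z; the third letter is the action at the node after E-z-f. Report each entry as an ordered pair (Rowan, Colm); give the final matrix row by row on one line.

Row Nkq: z→(2,0), y→(4,4)
Row Nkr: z→(2,0), y→(4,4)
Row Nfq: z→(2,0), y→(4,4)
Row Nfr: z→(2,0), y→(4,4)
Row Ekq: z→(1,1), y→(7,2)
Row Ekr: z→(1,1), y→(7,2)
Row Efq: z→(1,6), y→(7,2)
Row Efr: z→(6,5), y→(7,2)

Nkq: (2,0) (4,4) | Nkr: (2,0) (4,4) | Nfq: (2,0) (4,4) | Nfr: (2,0) (4,4) | Ekq: (1,1) (7,2) | Ekr: (1,1) (7,2) | Efq: (1,6) (7,2) | Efr: (6,5) (7,2)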